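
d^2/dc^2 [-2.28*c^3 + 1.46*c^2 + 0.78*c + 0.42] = 2.92 - 13.68*c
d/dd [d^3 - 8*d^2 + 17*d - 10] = 3*d^2 - 16*d + 17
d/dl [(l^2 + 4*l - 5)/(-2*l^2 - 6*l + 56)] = (l^2 + 46*l + 97)/(2*(l^4 + 6*l^3 - 47*l^2 - 168*l + 784))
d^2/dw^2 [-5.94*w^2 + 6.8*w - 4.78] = -11.8800000000000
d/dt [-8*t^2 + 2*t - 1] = 2 - 16*t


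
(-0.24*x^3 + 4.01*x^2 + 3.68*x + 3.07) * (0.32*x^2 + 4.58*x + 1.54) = -0.0768*x^5 + 0.184*x^4 + 19.1738*x^3 + 24.0122*x^2 + 19.7278*x + 4.7278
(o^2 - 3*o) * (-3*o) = -3*o^3 + 9*o^2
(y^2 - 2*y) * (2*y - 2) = 2*y^3 - 6*y^2 + 4*y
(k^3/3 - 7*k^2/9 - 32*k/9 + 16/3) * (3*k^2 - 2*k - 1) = k^5 - 3*k^4 - 85*k^3/9 + 215*k^2/9 - 64*k/9 - 16/3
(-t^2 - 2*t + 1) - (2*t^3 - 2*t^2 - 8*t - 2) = -2*t^3 + t^2 + 6*t + 3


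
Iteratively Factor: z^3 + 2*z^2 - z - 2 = (z + 1)*(z^2 + z - 2) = (z + 1)*(z + 2)*(z - 1)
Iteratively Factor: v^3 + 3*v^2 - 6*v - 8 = (v + 1)*(v^2 + 2*v - 8) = (v + 1)*(v + 4)*(v - 2)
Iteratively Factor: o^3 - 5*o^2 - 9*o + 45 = (o - 3)*(o^2 - 2*o - 15) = (o - 3)*(o + 3)*(o - 5)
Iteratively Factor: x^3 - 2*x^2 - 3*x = (x)*(x^2 - 2*x - 3) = x*(x - 3)*(x + 1)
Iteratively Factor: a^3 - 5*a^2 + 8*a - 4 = (a - 2)*(a^2 - 3*a + 2) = (a - 2)*(a - 1)*(a - 2)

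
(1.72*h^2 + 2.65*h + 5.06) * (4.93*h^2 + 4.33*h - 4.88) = 8.4796*h^4 + 20.5121*h^3 + 28.0267*h^2 + 8.9778*h - 24.6928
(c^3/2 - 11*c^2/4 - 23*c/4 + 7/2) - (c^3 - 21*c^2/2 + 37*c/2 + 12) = -c^3/2 + 31*c^2/4 - 97*c/4 - 17/2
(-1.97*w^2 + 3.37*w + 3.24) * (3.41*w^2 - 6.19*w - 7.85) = -6.7177*w^4 + 23.686*w^3 + 5.6526*w^2 - 46.5101*w - 25.434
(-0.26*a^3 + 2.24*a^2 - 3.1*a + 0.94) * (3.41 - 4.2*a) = 1.092*a^4 - 10.2946*a^3 + 20.6584*a^2 - 14.519*a + 3.2054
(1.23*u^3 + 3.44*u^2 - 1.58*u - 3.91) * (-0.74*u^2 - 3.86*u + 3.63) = -0.9102*u^5 - 7.2934*u^4 - 7.6443*u^3 + 21.4794*u^2 + 9.3572*u - 14.1933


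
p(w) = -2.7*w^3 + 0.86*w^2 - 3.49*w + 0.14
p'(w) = -8.1*w^2 + 1.72*w - 3.49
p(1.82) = -19.64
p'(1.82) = -27.19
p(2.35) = -38.35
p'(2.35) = -44.18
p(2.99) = -74.78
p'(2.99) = -70.76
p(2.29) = -35.77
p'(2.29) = -42.03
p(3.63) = -130.34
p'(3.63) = -103.98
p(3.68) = -135.61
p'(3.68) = -106.85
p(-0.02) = 0.21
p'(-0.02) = -3.53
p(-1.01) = 7.32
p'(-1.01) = -13.49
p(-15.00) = 9358.49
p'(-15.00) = -1851.79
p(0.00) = 0.14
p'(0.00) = -3.49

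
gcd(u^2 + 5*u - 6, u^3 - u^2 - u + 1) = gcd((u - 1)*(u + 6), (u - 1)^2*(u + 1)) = u - 1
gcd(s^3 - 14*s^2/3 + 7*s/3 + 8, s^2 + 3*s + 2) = s + 1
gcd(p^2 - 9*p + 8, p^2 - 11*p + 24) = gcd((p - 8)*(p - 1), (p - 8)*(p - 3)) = p - 8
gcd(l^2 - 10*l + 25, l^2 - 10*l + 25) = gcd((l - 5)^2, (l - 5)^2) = l^2 - 10*l + 25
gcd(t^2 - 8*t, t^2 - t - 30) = 1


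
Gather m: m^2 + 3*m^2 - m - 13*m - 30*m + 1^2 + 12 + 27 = 4*m^2 - 44*m + 40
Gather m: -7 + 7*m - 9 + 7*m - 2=14*m - 18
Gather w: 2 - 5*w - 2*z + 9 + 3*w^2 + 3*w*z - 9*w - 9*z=3*w^2 + w*(3*z - 14) - 11*z + 11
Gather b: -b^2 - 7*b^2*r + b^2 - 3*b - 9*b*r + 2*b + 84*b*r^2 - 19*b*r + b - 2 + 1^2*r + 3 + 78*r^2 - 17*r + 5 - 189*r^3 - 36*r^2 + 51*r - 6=-7*b^2*r + b*(84*r^2 - 28*r) - 189*r^3 + 42*r^2 + 35*r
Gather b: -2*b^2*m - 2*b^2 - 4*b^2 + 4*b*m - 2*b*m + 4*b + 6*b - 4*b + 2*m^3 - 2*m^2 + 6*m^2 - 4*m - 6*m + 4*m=b^2*(-2*m - 6) + b*(2*m + 6) + 2*m^3 + 4*m^2 - 6*m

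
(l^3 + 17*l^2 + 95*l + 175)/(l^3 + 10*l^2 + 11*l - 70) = (l + 5)/(l - 2)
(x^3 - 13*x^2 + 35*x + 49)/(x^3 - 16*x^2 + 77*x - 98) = (x + 1)/(x - 2)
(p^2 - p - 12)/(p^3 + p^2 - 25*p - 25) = (p^2 - p - 12)/(p^3 + p^2 - 25*p - 25)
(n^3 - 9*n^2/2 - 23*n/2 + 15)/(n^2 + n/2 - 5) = (n^2 - 7*n + 6)/(n - 2)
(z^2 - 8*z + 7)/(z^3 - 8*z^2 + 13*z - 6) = (z - 7)/(z^2 - 7*z + 6)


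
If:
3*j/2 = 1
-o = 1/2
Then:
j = 2/3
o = -1/2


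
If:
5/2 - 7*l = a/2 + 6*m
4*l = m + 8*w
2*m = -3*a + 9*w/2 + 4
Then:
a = 503*w/178 + 104/89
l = 535*w/356 + 11/178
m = 22/89 - 177*w/89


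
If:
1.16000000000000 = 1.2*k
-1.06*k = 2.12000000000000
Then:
No Solution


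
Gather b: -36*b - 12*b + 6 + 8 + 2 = 16 - 48*b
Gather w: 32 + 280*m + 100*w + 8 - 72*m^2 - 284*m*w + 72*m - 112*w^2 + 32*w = -72*m^2 + 352*m - 112*w^2 + w*(132 - 284*m) + 40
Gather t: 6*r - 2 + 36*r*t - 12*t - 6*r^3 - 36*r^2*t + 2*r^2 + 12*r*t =-6*r^3 + 2*r^2 + 6*r + t*(-36*r^2 + 48*r - 12) - 2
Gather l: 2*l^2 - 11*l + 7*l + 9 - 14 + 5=2*l^2 - 4*l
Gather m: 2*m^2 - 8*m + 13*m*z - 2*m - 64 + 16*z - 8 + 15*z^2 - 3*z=2*m^2 + m*(13*z - 10) + 15*z^2 + 13*z - 72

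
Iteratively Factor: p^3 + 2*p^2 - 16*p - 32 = (p + 4)*(p^2 - 2*p - 8) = (p - 4)*(p + 4)*(p + 2)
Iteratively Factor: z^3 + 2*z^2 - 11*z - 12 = (z + 1)*(z^2 + z - 12) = (z + 1)*(z + 4)*(z - 3)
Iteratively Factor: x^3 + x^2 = (x)*(x^2 + x) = x*(x + 1)*(x)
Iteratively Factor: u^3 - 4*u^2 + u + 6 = (u - 3)*(u^2 - u - 2) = (u - 3)*(u + 1)*(u - 2)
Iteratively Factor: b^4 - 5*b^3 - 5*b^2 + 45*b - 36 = (b - 1)*(b^3 - 4*b^2 - 9*b + 36) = (b - 4)*(b - 1)*(b^2 - 9) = (b - 4)*(b - 3)*(b - 1)*(b + 3)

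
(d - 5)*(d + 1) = d^2 - 4*d - 5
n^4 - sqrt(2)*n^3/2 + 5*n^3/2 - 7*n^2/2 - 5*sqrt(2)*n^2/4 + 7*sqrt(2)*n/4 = n*(n - 1)*(n + 7/2)*(n - sqrt(2)/2)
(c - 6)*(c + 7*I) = c^2 - 6*c + 7*I*c - 42*I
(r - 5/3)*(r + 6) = r^2 + 13*r/3 - 10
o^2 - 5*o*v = o*(o - 5*v)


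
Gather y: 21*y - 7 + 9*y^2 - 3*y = 9*y^2 + 18*y - 7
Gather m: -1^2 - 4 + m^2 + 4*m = m^2 + 4*m - 5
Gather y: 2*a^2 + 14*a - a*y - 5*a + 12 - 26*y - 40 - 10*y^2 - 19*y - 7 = 2*a^2 + 9*a - 10*y^2 + y*(-a - 45) - 35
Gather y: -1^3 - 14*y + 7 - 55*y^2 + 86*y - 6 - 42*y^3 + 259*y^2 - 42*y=-42*y^3 + 204*y^2 + 30*y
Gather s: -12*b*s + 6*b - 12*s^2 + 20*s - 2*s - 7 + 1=6*b - 12*s^2 + s*(18 - 12*b) - 6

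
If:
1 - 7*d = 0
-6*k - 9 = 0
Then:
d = 1/7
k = -3/2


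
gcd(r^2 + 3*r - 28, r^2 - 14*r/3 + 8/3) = r - 4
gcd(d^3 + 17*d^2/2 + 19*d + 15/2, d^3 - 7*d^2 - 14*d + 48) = d + 3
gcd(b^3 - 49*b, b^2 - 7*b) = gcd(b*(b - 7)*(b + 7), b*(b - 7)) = b^2 - 7*b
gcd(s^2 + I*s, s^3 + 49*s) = s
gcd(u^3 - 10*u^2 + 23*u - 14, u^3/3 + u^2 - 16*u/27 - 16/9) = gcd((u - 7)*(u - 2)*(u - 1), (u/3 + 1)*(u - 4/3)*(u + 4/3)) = 1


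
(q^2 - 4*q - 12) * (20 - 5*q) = -5*q^3 + 40*q^2 - 20*q - 240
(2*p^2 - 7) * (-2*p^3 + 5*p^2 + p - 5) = -4*p^5 + 10*p^4 + 16*p^3 - 45*p^2 - 7*p + 35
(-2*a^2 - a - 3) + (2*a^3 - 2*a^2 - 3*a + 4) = 2*a^3 - 4*a^2 - 4*a + 1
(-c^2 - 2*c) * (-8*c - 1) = 8*c^3 + 17*c^2 + 2*c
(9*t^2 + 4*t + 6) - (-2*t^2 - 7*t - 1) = 11*t^2 + 11*t + 7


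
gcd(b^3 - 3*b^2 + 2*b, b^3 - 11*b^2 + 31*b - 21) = b - 1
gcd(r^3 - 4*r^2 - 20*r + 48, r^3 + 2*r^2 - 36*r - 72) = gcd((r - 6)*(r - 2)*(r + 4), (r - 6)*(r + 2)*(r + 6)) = r - 6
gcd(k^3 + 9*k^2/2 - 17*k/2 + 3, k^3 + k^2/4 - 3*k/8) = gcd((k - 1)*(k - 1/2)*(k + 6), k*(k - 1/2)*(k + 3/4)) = k - 1/2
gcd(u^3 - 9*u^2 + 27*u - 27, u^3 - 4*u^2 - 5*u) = 1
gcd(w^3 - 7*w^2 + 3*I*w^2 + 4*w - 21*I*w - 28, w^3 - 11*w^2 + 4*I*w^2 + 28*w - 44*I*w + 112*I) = w^2 + w*(-7 + 4*I) - 28*I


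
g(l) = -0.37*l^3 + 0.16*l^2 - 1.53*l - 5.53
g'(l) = -1.11*l^2 + 0.32*l - 1.53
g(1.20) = -7.77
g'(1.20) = -2.74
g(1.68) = -9.40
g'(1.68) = -4.13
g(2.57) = -14.69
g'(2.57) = -8.04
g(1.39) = -8.34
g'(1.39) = -3.23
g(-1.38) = -2.14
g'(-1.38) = -4.09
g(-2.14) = 2.10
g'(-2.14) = -7.30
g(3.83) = -29.83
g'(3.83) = -16.59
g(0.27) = -5.94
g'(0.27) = -1.52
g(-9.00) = 290.93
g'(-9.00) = -94.32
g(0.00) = -5.53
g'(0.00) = -1.53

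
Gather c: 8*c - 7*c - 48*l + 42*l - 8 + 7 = c - 6*l - 1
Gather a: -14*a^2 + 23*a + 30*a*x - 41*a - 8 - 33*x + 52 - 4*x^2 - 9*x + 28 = -14*a^2 + a*(30*x - 18) - 4*x^2 - 42*x + 72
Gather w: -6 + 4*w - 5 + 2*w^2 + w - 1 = 2*w^2 + 5*w - 12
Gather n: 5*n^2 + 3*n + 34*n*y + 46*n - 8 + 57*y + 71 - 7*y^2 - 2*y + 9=5*n^2 + n*(34*y + 49) - 7*y^2 + 55*y + 72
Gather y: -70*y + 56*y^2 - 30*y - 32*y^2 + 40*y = 24*y^2 - 60*y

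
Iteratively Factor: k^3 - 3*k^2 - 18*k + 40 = (k - 5)*(k^2 + 2*k - 8) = (k - 5)*(k + 4)*(k - 2)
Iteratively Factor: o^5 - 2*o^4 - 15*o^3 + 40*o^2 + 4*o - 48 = (o + 1)*(o^4 - 3*o^3 - 12*o^2 + 52*o - 48) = (o + 1)*(o + 4)*(o^3 - 7*o^2 + 16*o - 12) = (o - 3)*(o + 1)*(o + 4)*(o^2 - 4*o + 4) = (o - 3)*(o - 2)*(o + 1)*(o + 4)*(o - 2)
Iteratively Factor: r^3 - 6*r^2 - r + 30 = (r - 5)*(r^2 - r - 6) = (r - 5)*(r - 3)*(r + 2)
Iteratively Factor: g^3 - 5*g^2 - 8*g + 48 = (g - 4)*(g^2 - g - 12) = (g - 4)^2*(g + 3)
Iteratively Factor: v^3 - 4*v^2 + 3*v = (v - 1)*(v^2 - 3*v) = v*(v - 1)*(v - 3)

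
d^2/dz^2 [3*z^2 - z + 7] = 6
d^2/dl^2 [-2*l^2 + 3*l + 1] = -4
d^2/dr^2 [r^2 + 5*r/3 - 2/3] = 2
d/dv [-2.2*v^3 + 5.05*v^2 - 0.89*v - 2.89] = -6.6*v^2 + 10.1*v - 0.89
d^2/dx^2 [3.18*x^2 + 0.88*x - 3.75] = 6.36000000000000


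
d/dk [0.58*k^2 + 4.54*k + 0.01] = 1.16*k + 4.54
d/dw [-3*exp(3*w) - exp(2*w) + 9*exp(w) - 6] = (-9*exp(2*w) - 2*exp(w) + 9)*exp(w)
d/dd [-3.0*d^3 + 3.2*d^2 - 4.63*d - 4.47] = -9.0*d^2 + 6.4*d - 4.63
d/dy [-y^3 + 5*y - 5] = 5 - 3*y^2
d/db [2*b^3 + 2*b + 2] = 6*b^2 + 2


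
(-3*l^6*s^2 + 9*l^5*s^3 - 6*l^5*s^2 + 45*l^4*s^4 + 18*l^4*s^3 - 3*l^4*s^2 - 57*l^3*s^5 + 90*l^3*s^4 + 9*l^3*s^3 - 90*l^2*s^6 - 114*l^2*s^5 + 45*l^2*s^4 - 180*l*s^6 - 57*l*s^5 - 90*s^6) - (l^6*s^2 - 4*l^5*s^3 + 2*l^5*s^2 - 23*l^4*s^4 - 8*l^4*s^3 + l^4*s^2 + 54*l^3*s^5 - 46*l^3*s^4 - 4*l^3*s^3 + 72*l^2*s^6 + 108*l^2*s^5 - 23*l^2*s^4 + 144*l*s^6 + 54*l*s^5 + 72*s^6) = -4*l^6*s^2 + 13*l^5*s^3 - 8*l^5*s^2 + 68*l^4*s^4 + 26*l^4*s^3 - 4*l^4*s^2 - 111*l^3*s^5 + 136*l^3*s^4 + 13*l^3*s^3 - 162*l^2*s^6 - 222*l^2*s^5 + 68*l^2*s^4 - 324*l*s^6 - 111*l*s^5 - 162*s^6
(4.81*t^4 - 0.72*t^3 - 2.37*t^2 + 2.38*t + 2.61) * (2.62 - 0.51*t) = -2.4531*t^5 + 12.9694*t^4 - 0.6777*t^3 - 7.4232*t^2 + 4.9045*t + 6.8382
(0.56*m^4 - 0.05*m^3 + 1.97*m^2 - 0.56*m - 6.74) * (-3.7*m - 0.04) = -2.072*m^5 + 0.1626*m^4 - 7.287*m^3 + 1.9932*m^2 + 24.9604*m + 0.2696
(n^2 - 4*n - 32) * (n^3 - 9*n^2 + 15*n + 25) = n^5 - 13*n^4 + 19*n^3 + 253*n^2 - 580*n - 800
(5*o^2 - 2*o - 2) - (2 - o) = 5*o^2 - o - 4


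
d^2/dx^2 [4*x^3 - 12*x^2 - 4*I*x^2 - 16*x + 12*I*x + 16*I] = 24*x - 24 - 8*I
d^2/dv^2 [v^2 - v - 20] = 2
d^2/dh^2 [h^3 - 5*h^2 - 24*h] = 6*h - 10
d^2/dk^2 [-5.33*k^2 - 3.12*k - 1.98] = -10.6600000000000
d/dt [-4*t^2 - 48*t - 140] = -8*t - 48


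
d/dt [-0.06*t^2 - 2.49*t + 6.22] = -0.12*t - 2.49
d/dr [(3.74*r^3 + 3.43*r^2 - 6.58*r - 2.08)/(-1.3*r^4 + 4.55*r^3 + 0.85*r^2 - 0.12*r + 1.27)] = (4.862*r^6 + 8.91800000000001*r^5 - 38.0895*r^4 + 48.1644*r^3 + 47.8228*r^2 + 12.2482*r - 8.6062)/(1.69*r^8 - 11.83*r^7 + 18.4925*r^6 + 8.047*r^5 - 3.6715*r^4 + 11.353*r^3 + 2.1734*r^2 - 0.3048*r + 1.6129)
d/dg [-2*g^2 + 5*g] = 5 - 4*g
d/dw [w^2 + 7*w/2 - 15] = 2*w + 7/2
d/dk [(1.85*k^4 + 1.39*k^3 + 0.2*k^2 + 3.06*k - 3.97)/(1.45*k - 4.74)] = (8.0475*k^4 - 31.045*k^3 - 19.4758*k^2 - 1.896*k - 8.7479)/(2.1025*k^2 - 13.746*k + 22.4676)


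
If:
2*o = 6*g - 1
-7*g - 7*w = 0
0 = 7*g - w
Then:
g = 0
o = -1/2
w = 0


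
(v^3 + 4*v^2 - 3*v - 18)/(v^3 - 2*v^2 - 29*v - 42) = (v^2 + v - 6)/(v^2 - 5*v - 14)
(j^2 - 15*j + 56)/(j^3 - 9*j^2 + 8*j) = (j - 7)/(j*(j - 1))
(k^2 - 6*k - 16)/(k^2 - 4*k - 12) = (k - 8)/(k - 6)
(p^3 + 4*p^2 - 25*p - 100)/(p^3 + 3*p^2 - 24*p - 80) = (p + 5)/(p + 4)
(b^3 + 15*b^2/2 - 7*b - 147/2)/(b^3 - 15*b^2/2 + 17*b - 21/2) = (2*b^2 + 21*b + 49)/(2*b^2 - 9*b + 7)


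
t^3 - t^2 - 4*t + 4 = (t - 2)*(t - 1)*(t + 2)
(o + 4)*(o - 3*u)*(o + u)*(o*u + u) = o^4*u - 2*o^3*u^2 + 5*o^3*u - 3*o^2*u^3 - 10*o^2*u^2 + 4*o^2*u - 15*o*u^3 - 8*o*u^2 - 12*u^3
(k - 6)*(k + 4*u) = k^2 + 4*k*u - 6*k - 24*u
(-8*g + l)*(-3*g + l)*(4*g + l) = 96*g^3 - 20*g^2*l - 7*g*l^2 + l^3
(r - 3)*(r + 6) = r^2 + 3*r - 18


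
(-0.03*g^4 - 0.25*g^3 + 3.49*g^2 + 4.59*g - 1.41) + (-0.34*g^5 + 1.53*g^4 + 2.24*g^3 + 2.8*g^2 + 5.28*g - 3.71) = -0.34*g^5 + 1.5*g^4 + 1.99*g^3 + 6.29*g^2 + 9.87*g - 5.12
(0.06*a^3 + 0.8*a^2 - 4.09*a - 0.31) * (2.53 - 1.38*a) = -0.0828*a^4 - 0.9522*a^3 + 7.6682*a^2 - 9.9199*a - 0.7843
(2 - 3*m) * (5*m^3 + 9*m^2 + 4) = -15*m^4 - 17*m^3 + 18*m^2 - 12*m + 8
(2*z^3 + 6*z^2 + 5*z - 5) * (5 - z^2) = -2*z^5 - 6*z^4 + 5*z^3 + 35*z^2 + 25*z - 25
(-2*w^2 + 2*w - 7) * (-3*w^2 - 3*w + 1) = 6*w^4 + 13*w^2 + 23*w - 7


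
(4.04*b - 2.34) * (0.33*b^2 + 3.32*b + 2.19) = 1.3332*b^3 + 12.6406*b^2 + 1.0788*b - 5.1246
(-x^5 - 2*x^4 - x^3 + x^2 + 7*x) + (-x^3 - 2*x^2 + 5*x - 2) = -x^5 - 2*x^4 - 2*x^3 - x^2 + 12*x - 2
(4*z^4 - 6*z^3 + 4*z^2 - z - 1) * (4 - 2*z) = -8*z^5 + 28*z^4 - 32*z^3 + 18*z^2 - 2*z - 4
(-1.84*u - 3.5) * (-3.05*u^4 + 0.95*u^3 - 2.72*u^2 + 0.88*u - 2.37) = 5.612*u^5 + 8.927*u^4 + 1.6798*u^3 + 7.9008*u^2 + 1.2808*u + 8.295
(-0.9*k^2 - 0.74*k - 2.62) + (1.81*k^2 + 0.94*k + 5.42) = 0.91*k^2 + 0.2*k + 2.8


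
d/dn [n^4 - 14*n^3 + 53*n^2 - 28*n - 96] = 4*n^3 - 42*n^2 + 106*n - 28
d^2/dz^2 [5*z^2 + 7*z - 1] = 10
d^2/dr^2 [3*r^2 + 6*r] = 6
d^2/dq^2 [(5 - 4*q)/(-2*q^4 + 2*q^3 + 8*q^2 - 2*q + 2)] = (-(4*q - 5)*(4*q^3 - 3*q^2 - 8*q + 1)^2 + (-16*q^3 + 12*q^2 + 32*q + (4*q - 5)*(-6*q^2 + 3*q + 4) - 4)*(-q^4 + q^3 + 4*q^2 - q + 1))/(-q^4 + q^3 + 4*q^2 - q + 1)^3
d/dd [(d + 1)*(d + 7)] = 2*d + 8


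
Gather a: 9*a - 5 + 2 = 9*a - 3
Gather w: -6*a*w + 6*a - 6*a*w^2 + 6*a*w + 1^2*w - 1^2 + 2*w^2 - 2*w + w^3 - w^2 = 6*a + w^3 + w^2*(1 - 6*a) - w - 1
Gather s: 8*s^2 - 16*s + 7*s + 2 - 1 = 8*s^2 - 9*s + 1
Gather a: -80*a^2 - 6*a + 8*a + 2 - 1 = -80*a^2 + 2*a + 1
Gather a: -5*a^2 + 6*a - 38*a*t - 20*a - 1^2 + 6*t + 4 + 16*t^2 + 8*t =-5*a^2 + a*(-38*t - 14) + 16*t^2 + 14*t + 3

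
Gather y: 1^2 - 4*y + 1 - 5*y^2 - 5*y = -5*y^2 - 9*y + 2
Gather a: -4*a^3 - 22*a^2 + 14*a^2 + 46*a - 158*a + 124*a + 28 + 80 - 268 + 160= -4*a^3 - 8*a^2 + 12*a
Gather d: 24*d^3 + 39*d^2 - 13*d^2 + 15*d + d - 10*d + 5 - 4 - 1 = 24*d^3 + 26*d^2 + 6*d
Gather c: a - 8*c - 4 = a - 8*c - 4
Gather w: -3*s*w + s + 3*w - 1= s + w*(3 - 3*s) - 1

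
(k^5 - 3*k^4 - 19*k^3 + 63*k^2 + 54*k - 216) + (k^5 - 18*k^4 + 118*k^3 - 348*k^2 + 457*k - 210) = 2*k^5 - 21*k^4 + 99*k^3 - 285*k^2 + 511*k - 426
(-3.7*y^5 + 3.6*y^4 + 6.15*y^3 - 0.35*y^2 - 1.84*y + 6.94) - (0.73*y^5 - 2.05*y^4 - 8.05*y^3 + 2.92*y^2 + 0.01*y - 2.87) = -4.43*y^5 + 5.65*y^4 + 14.2*y^3 - 3.27*y^2 - 1.85*y + 9.81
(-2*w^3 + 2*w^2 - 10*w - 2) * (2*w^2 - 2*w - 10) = -4*w^5 + 8*w^4 - 4*w^3 - 4*w^2 + 104*w + 20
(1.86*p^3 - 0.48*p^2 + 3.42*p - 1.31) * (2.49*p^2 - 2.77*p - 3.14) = 4.6314*p^5 - 6.3474*p^4 + 4.005*p^3 - 11.2281*p^2 - 7.1101*p + 4.1134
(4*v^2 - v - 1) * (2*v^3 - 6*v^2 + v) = 8*v^5 - 26*v^4 + 8*v^3 + 5*v^2 - v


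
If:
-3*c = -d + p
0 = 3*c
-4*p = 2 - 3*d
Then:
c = 0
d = -2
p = -2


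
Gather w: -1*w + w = 0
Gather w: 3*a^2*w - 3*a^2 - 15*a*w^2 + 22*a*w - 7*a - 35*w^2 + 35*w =-3*a^2 - 7*a + w^2*(-15*a - 35) + w*(3*a^2 + 22*a + 35)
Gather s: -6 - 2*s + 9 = 3 - 2*s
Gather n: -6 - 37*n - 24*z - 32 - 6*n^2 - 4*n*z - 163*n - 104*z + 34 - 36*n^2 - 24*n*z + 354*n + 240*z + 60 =-42*n^2 + n*(154 - 28*z) + 112*z + 56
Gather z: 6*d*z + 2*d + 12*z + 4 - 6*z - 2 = 2*d + z*(6*d + 6) + 2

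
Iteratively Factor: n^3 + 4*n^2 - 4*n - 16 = (n - 2)*(n^2 + 6*n + 8) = (n - 2)*(n + 2)*(n + 4)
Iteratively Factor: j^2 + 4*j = (j)*(j + 4)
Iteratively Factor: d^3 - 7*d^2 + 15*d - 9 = (d - 1)*(d^2 - 6*d + 9) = (d - 3)*(d - 1)*(d - 3)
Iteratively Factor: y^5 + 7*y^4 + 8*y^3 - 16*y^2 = (y + 4)*(y^4 + 3*y^3 - 4*y^2) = y*(y + 4)*(y^3 + 3*y^2 - 4*y) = y*(y + 4)^2*(y^2 - y) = y^2*(y + 4)^2*(y - 1)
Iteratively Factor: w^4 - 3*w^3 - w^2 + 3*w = (w - 3)*(w^3 - w) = w*(w - 3)*(w^2 - 1) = w*(w - 3)*(w + 1)*(w - 1)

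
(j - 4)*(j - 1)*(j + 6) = j^3 + j^2 - 26*j + 24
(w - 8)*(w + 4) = w^2 - 4*w - 32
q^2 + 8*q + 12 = (q + 2)*(q + 6)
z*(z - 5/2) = z^2 - 5*z/2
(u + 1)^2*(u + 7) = u^3 + 9*u^2 + 15*u + 7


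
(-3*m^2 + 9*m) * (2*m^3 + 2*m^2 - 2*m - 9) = -6*m^5 + 12*m^4 + 24*m^3 + 9*m^2 - 81*m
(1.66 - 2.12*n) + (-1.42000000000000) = 0.24 - 2.12*n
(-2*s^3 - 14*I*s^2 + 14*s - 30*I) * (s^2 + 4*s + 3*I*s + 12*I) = -2*s^5 - 8*s^4 - 20*I*s^4 + 56*s^3 - 80*I*s^3 + 224*s^2 + 12*I*s^2 + 90*s + 48*I*s + 360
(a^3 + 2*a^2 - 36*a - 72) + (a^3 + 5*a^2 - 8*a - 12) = 2*a^3 + 7*a^2 - 44*a - 84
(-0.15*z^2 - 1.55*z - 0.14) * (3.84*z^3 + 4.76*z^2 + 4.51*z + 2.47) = -0.576*z^5 - 6.666*z^4 - 8.5921*z^3 - 8.0274*z^2 - 4.4599*z - 0.3458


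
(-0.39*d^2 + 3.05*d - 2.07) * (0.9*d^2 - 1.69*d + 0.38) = -0.351*d^4 + 3.4041*d^3 - 7.1657*d^2 + 4.6573*d - 0.7866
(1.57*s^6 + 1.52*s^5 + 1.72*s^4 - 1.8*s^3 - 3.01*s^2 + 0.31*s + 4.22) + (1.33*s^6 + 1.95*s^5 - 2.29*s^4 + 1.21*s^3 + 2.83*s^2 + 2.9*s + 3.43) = 2.9*s^6 + 3.47*s^5 - 0.57*s^4 - 0.59*s^3 - 0.18*s^2 + 3.21*s + 7.65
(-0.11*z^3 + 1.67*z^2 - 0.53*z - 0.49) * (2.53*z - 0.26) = -0.2783*z^4 + 4.2537*z^3 - 1.7751*z^2 - 1.1019*z + 0.1274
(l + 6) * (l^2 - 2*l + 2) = l^3 + 4*l^2 - 10*l + 12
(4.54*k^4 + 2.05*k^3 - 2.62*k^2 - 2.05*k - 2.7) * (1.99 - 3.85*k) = -17.479*k^5 + 1.1421*k^4 + 14.1665*k^3 + 2.6787*k^2 + 6.3155*k - 5.373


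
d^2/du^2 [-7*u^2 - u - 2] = -14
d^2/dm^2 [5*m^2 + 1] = 10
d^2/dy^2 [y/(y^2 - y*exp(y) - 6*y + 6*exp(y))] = (2*y*(y*exp(y) - 2*y - 5*exp(y) + 6)^2 + (y^2 - y*exp(y) - 6*y + 6*exp(y))*(-y*(-y*exp(y) + 4*exp(y) + 2) + 2*y*exp(y) - 4*y - 10*exp(y) + 12))/(y^2 - y*exp(y) - 6*y + 6*exp(y))^3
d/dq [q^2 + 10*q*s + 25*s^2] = 2*q + 10*s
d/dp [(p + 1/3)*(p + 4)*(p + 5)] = 3*p^2 + 56*p/3 + 23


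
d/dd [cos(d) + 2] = -sin(d)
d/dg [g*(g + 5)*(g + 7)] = 3*g^2 + 24*g + 35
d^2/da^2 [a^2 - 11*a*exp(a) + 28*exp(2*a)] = -11*a*exp(a) + 112*exp(2*a) - 22*exp(a) + 2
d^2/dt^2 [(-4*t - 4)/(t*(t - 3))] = 8*(-t^3 - 3*t^2 + 9*t - 9)/(t^3*(t^3 - 9*t^2 + 27*t - 27))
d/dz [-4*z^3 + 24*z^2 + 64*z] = -12*z^2 + 48*z + 64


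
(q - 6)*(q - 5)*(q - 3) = q^3 - 14*q^2 + 63*q - 90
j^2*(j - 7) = j^3 - 7*j^2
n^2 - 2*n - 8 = (n - 4)*(n + 2)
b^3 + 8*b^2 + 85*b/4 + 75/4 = (b + 5/2)^2*(b + 3)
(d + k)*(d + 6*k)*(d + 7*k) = d^3 + 14*d^2*k + 55*d*k^2 + 42*k^3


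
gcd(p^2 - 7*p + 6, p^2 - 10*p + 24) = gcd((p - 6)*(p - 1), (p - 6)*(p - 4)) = p - 6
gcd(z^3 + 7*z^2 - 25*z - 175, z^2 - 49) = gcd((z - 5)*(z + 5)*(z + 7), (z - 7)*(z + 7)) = z + 7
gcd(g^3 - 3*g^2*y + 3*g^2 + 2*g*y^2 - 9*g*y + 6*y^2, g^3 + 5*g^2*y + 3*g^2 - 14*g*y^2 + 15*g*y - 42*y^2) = -g^2 + 2*g*y - 3*g + 6*y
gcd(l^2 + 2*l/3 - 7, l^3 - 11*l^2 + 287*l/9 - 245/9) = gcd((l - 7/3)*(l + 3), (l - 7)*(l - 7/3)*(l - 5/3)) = l - 7/3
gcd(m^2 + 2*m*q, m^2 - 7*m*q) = m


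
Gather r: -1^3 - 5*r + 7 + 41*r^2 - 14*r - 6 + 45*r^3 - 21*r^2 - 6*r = 45*r^3 + 20*r^2 - 25*r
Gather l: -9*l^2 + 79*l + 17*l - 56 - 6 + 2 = -9*l^2 + 96*l - 60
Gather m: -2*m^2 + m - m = -2*m^2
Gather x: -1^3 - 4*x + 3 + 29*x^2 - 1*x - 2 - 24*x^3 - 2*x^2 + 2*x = -24*x^3 + 27*x^2 - 3*x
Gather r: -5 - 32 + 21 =-16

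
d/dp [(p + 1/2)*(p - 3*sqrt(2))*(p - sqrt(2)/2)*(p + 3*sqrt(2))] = 4*p^3 - 3*sqrt(2)*p^2/2 + 3*p^2/2 - 36*p - sqrt(2)*p/2 - 9 + 9*sqrt(2)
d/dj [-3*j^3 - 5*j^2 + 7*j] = -9*j^2 - 10*j + 7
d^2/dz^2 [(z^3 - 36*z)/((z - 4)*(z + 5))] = 30*(-z^3 - 4*z^2 - 64*z - 48)/(z^6 + 3*z^5 - 57*z^4 - 119*z^3 + 1140*z^2 + 1200*z - 8000)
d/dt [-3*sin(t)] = -3*cos(t)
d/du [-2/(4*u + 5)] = 8/(4*u + 5)^2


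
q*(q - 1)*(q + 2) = q^3 + q^2 - 2*q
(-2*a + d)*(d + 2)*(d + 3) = -2*a*d^2 - 10*a*d - 12*a + d^3 + 5*d^2 + 6*d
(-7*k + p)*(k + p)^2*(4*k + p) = -28*k^4 - 59*k^3*p - 33*k^2*p^2 - k*p^3 + p^4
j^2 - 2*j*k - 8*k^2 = (j - 4*k)*(j + 2*k)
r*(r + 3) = r^2 + 3*r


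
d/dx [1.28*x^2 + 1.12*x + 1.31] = 2.56*x + 1.12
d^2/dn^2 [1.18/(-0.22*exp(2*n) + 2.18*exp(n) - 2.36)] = (-1.18*(0.44*exp(n) - 2.18)*(0.88*exp(n) - 4.36)*exp(n) + (1.0384*exp(n) - 2.5724)*(0.22*exp(2*n) - 2.18*exp(n) + 2.36))*exp(n)/(0.22*exp(2*n) - 2.18*exp(n) + 2.36)^3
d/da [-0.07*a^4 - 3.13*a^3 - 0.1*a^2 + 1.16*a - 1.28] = -0.28*a^3 - 9.39*a^2 - 0.2*a + 1.16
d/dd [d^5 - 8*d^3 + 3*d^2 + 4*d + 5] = 5*d^4 - 24*d^2 + 6*d + 4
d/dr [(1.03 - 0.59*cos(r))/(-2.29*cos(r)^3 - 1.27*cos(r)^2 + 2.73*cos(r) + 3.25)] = (2.7022*cos(r)^3 - 6.3268*cos(r)^2 - 2.6162*cos(r) + 4.7294)*sin(r)/(5.2441*cos(r)^6 + 5.8166*cos(r)^5 - 10.8905*cos(r)^4 - 21.8192*cos(r)^3 - 0.802100000000001*cos(r)^2 + 17.745*cos(r) + 10.5625)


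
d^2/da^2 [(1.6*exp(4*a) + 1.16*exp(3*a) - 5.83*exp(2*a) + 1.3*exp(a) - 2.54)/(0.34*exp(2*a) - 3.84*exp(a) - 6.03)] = (0.73984*exp(7*a) - 22.844464*exp(6*a) + 168.429312*exp(5*a) + 908.313112*exp(4*a) + 1093.044664*exp(3*a) + 0.563579999999817*exp(2*a) - 936.321804*exp(a) + 106.083378)*exp(a)/(0.039304*exp(6*a) - 1.331712*exp(5*a) + 12.949308*exp(4*a) - 9.38649599999999*exp(3*a) - 229.659786*exp(2*a) - 418.877568*exp(a) - 219.256227)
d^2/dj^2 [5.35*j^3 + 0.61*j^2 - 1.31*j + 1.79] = 32.1*j + 1.22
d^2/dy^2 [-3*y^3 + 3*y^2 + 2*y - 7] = 6 - 18*y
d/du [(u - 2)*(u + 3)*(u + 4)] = 3*u^2 + 10*u - 2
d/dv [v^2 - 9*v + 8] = 2*v - 9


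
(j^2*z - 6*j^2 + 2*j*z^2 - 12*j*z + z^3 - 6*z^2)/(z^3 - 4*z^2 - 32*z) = (-j^2*z + 6*j^2 - 2*j*z^2 + 12*j*z - z^3 + 6*z^2)/(z*(-z^2 + 4*z + 32))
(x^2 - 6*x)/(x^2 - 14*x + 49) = x*(x - 6)/(x^2 - 14*x + 49)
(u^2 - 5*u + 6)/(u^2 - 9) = (u - 2)/(u + 3)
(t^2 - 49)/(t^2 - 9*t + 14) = (t + 7)/(t - 2)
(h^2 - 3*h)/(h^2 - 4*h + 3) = h/(h - 1)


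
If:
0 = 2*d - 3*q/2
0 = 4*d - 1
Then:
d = 1/4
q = 1/3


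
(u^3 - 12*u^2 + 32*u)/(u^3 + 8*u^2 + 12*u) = (u^2 - 12*u + 32)/(u^2 + 8*u + 12)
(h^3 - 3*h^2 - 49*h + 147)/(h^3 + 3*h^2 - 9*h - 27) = (h^2 - 49)/(h^2 + 6*h + 9)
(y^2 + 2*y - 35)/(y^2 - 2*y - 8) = (-y^2 - 2*y + 35)/(-y^2 + 2*y + 8)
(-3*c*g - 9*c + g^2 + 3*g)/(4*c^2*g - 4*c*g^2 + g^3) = (-3*c*g - 9*c + g^2 + 3*g)/(g*(4*c^2 - 4*c*g + g^2))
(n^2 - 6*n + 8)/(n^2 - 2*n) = (n - 4)/n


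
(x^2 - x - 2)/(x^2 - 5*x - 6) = (x - 2)/(x - 6)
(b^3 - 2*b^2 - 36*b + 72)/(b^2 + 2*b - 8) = (b^2 - 36)/(b + 4)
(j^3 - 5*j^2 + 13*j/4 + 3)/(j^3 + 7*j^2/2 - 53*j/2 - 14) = (j - 3/2)/(j + 7)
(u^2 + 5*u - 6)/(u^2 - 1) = (u + 6)/(u + 1)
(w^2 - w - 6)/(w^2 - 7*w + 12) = (w + 2)/(w - 4)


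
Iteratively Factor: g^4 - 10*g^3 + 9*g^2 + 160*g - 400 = (g - 5)*(g^3 - 5*g^2 - 16*g + 80) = (g - 5)*(g + 4)*(g^2 - 9*g + 20) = (g - 5)*(g - 4)*(g + 4)*(g - 5)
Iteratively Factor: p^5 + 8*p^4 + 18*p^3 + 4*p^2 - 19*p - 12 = (p + 3)*(p^4 + 5*p^3 + 3*p^2 - 5*p - 4) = (p + 3)*(p + 4)*(p^3 + p^2 - p - 1) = (p - 1)*(p + 3)*(p + 4)*(p^2 + 2*p + 1) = (p - 1)*(p + 1)*(p + 3)*(p + 4)*(p + 1)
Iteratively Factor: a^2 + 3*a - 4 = (a + 4)*(a - 1)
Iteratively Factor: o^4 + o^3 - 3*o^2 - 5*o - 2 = (o + 1)*(o^3 - 3*o - 2) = (o + 1)^2*(o^2 - o - 2) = (o - 2)*(o + 1)^2*(o + 1)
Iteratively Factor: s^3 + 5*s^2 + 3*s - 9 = (s - 1)*(s^2 + 6*s + 9) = (s - 1)*(s + 3)*(s + 3)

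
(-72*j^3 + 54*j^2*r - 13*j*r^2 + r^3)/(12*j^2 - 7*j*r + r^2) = -6*j + r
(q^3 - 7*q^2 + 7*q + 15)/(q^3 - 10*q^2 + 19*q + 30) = (q - 3)/(q - 6)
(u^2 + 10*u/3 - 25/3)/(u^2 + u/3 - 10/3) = (u + 5)/(u + 2)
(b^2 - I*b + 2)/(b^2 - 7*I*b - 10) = (b + I)/(b - 5*I)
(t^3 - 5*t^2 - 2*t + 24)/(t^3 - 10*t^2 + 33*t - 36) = (t + 2)/(t - 3)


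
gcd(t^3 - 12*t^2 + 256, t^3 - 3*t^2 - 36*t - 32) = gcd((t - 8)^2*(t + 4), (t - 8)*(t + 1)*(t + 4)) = t^2 - 4*t - 32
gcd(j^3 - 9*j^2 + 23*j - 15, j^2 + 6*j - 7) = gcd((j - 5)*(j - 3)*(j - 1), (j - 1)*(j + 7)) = j - 1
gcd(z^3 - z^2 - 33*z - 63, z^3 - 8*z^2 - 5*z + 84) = z^2 - 4*z - 21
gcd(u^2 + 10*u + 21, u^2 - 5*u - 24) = u + 3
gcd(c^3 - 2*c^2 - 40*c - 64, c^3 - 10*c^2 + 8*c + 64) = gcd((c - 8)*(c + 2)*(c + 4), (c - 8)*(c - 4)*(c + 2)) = c^2 - 6*c - 16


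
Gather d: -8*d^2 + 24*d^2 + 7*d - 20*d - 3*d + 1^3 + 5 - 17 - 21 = 16*d^2 - 16*d - 32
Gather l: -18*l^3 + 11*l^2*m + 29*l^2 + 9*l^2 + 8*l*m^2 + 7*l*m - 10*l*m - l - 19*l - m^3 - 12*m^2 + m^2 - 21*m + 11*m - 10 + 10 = -18*l^3 + l^2*(11*m + 38) + l*(8*m^2 - 3*m - 20) - m^3 - 11*m^2 - 10*m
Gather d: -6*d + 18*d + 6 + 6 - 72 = 12*d - 60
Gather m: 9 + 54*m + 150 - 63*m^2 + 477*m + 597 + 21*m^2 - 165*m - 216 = -42*m^2 + 366*m + 540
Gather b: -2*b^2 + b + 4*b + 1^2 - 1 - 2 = -2*b^2 + 5*b - 2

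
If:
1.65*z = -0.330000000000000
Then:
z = -0.20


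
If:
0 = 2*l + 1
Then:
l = -1/2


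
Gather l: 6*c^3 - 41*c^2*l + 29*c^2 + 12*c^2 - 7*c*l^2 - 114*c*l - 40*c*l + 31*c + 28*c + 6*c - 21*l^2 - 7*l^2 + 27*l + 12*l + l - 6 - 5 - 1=6*c^3 + 41*c^2 + 65*c + l^2*(-7*c - 28) + l*(-41*c^2 - 154*c + 40) - 12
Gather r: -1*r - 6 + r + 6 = 0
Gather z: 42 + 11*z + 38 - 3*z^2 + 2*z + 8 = -3*z^2 + 13*z + 88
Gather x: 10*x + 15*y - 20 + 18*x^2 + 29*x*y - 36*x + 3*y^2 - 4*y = 18*x^2 + x*(29*y - 26) + 3*y^2 + 11*y - 20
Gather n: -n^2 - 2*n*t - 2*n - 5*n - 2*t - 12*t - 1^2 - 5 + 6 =-n^2 + n*(-2*t - 7) - 14*t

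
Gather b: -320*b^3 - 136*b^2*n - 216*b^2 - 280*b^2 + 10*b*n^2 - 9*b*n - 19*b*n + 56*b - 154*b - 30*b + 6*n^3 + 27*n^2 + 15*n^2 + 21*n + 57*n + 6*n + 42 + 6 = -320*b^3 + b^2*(-136*n - 496) + b*(10*n^2 - 28*n - 128) + 6*n^3 + 42*n^2 + 84*n + 48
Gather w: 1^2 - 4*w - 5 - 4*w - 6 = -8*w - 10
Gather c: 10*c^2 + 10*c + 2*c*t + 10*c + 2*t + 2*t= 10*c^2 + c*(2*t + 20) + 4*t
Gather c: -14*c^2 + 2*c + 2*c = -14*c^2 + 4*c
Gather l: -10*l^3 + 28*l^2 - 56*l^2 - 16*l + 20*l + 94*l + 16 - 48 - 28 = -10*l^3 - 28*l^2 + 98*l - 60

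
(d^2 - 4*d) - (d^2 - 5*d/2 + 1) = -3*d/2 - 1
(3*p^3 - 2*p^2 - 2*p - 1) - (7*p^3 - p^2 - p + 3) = -4*p^3 - p^2 - p - 4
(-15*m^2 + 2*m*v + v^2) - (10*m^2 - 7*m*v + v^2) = -25*m^2 + 9*m*v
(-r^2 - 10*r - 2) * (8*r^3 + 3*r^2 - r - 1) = -8*r^5 - 83*r^4 - 45*r^3 + 5*r^2 + 12*r + 2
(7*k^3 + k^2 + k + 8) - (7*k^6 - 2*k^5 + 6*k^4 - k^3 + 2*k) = -7*k^6 + 2*k^5 - 6*k^4 + 8*k^3 + k^2 - k + 8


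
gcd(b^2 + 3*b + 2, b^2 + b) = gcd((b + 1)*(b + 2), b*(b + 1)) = b + 1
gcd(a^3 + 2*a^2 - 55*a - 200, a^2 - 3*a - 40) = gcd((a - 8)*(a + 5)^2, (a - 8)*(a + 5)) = a^2 - 3*a - 40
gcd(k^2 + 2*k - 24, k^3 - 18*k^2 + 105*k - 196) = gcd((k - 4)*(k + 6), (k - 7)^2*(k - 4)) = k - 4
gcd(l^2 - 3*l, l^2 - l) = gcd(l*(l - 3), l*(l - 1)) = l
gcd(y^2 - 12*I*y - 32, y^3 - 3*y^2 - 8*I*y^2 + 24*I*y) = y - 8*I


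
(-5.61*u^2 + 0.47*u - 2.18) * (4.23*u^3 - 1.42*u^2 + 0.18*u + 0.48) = -23.7303*u^5 + 9.9543*u^4 - 10.8986*u^3 + 0.4874*u^2 - 0.1668*u - 1.0464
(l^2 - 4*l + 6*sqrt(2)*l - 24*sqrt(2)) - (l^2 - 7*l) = 3*l + 6*sqrt(2)*l - 24*sqrt(2)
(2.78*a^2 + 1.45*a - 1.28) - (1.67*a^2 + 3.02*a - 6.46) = 1.11*a^2 - 1.57*a + 5.18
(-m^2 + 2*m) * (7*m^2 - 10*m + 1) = -7*m^4 + 24*m^3 - 21*m^2 + 2*m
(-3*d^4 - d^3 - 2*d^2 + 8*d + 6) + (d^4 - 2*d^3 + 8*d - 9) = -2*d^4 - 3*d^3 - 2*d^2 + 16*d - 3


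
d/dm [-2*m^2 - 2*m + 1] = -4*m - 2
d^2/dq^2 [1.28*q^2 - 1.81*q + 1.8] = 2.56000000000000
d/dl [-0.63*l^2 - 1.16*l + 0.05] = -1.26*l - 1.16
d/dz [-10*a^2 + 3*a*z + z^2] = 3*a + 2*z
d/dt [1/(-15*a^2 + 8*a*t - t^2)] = 2*(-4*a + t)/(15*a^2 - 8*a*t + t^2)^2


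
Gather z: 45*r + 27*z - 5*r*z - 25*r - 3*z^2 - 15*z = 20*r - 3*z^2 + z*(12 - 5*r)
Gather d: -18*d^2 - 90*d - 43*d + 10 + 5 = -18*d^2 - 133*d + 15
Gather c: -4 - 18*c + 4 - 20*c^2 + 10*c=-20*c^2 - 8*c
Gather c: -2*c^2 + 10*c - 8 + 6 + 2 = -2*c^2 + 10*c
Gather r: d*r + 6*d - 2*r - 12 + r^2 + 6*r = 6*d + r^2 + r*(d + 4) - 12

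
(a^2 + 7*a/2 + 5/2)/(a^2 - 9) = (2*a^2 + 7*a + 5)/(2*(a^2 - 9))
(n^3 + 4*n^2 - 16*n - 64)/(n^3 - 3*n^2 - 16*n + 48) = (n + 4)/(n - 3)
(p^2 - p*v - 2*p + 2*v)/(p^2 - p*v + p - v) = (p - 2)/(p + 1)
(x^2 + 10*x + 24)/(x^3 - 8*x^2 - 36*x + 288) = (x + 4)/(x^2 - 14*x + 48)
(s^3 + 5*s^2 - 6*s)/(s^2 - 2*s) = (s^2 + 5*s - 6)/(s - 2)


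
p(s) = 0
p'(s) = 0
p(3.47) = 0.00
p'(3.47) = 0.00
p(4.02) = 0.00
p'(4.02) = 0.00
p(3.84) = 0.00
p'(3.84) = 0.00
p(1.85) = 0.00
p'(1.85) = 0.00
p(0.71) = 0.00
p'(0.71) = 0.00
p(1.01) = 0.00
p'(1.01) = 0.00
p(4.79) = 0.00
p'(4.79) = 0.00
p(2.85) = 0.00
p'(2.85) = 0.00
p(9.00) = 0.00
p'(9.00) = 0.00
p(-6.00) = 0.00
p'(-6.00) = 0.00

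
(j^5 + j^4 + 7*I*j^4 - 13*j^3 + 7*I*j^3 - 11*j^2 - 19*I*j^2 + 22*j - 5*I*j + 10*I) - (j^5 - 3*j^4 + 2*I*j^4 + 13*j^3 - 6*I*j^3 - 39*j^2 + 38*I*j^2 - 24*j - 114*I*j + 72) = 4*j^4 + 5*I*j^4 - 26*j^3 + 13*I*j^3 + 28*j^2 - 57*I*j^2 + 46*j + 109*I*j - 72 + 10*I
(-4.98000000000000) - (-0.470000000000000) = -4.51000000000000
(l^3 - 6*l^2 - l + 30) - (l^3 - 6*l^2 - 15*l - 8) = 14*l + 38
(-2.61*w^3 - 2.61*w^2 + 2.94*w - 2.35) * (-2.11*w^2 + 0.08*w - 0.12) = 5.5071*w^5 + 5.2983*w^4 - 6.099*w^3 + 5.5069*w^2 - 0.5408*w + 0.282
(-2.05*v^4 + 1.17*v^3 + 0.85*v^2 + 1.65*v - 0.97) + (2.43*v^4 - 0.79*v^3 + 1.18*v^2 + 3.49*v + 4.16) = 0.38*v^4 + 0.38*v^3 + 2.03*v^2 + 5.14*v + 3.19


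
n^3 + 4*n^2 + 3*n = n*(n + 1)*(n + 3)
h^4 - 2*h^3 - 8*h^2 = h^2*(h - 4)*(h + 2)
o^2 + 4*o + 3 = (o + 1)*(o + 3)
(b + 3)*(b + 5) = b^2 + 8*b + 15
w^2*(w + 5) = w^3 + 5*w^2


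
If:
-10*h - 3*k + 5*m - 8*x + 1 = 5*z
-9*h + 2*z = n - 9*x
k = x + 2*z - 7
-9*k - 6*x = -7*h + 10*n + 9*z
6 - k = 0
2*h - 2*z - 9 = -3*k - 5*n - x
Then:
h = 10427/1139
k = 6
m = 210266/5695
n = -404/67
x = 9021/1139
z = 2893/1139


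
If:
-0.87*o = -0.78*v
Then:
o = 0.896551724137931*v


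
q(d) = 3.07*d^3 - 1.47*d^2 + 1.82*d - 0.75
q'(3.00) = 75.89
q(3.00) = 74.37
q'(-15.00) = 2118.17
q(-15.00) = -10720.05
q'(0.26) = 1.68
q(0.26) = -0.32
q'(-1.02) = 14.40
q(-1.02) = -7.39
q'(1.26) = 12.74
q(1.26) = 5.35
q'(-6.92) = 463.20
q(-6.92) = -1101.06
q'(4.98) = 215.59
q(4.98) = 351.02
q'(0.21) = 1.61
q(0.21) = -0.40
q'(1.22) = 11.94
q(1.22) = 4.86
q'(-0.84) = 10.79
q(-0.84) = -5.14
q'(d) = 9.21*d^2 - 2.94*d + 1.82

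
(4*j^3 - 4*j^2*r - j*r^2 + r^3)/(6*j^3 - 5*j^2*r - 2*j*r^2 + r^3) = (-2*j + r)/(-3*j + r)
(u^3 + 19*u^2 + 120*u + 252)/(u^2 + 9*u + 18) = (u^2 + 13*u + 42)/(u + 3)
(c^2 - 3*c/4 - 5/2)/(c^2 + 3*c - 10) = (c + 5/4)/(c + 5)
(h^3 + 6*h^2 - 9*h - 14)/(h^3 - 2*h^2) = 1 + 8/h + 7/h^2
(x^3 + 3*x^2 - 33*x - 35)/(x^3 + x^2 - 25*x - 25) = (x + 7)/(x + 5)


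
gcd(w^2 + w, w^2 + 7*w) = w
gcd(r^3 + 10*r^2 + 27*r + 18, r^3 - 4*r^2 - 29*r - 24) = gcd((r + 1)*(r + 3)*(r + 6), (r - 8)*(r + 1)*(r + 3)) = r^2 + 4*r + 3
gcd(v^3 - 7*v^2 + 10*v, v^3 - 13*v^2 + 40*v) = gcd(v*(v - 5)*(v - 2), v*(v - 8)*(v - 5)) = v^2 - 5*v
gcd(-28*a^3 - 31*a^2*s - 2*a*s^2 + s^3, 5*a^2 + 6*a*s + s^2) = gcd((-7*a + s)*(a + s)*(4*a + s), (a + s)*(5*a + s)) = a + s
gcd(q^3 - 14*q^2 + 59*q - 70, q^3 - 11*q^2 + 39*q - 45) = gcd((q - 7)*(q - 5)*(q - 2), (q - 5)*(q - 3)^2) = q - 5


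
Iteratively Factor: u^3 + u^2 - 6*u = (u + 3)*(u^2 - 2*u) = (u - 2)*(u + 3)*(u)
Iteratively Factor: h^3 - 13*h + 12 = (h - 1)*(h^2 + h - 12) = (h - 1)*(h + 4)*(h - 3)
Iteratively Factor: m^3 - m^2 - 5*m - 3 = (m + 1)*(m^2 - 2*m - 3) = (m - 3)*(m + 1)*(m + 1)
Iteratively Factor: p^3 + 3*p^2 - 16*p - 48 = (p + 3)*(p^2 - 16) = (p + 3)*(p + 4)*(p - 4)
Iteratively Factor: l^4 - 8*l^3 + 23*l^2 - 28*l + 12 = (l - 1)*(l^3 - 7*l^2 + 16*l - 12) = (l - 2)*(l - 1)*(l^2 - 5*l + 6) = (l - 2)^2*(l - 1)*(l - 3)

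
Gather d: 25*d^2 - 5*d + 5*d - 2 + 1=25*d^2 - 1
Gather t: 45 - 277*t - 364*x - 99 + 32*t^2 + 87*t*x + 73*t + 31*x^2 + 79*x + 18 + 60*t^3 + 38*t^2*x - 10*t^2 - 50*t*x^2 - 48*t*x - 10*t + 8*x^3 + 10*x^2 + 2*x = 60*t^3 + t^2*(38*x + 22) + t*(-50*x^2 + 39*x - 214) + 8*x^3 + 41*x^2 - 283*x - 36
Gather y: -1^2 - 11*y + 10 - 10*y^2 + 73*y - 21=-10*y^2 + 62*y - 12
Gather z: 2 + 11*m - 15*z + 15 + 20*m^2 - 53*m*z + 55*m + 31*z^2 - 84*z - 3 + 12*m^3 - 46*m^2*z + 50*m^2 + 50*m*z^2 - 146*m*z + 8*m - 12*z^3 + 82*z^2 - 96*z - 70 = 12*m^3 + 70*m^2 + 74*m - 12*z^3 + z^2*(50*m + 113) + z*(-46*m^2 - 199*m - 195) - 56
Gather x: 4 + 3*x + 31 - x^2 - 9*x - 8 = -x^2 - 6*x + 27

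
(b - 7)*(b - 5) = b^2 - 12*b + 35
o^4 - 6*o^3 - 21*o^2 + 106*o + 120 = (o - 6)*(o - 5)*(o + 1)*(o + 4)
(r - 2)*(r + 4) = r^2 + 2*r - 8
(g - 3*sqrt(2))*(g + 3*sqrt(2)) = g^2 - 18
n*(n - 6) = n^2 - 6*n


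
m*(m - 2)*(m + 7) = m^3 + 5*m^2 - 14*m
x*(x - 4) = x^2 - 4*x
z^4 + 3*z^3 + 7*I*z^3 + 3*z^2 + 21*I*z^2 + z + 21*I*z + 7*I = (z + 1)*(z + 7*I)*(-I*z - I)*(I*z + I)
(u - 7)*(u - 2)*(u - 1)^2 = u^4 - 11*u^3 + 33*u^2 - 37*u + 14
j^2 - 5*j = j*(j - 5)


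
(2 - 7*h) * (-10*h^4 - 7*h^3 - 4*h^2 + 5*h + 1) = 70*h^5 + 29*h^4 + 14*h^3 - 43*h^2 + 3*h + 2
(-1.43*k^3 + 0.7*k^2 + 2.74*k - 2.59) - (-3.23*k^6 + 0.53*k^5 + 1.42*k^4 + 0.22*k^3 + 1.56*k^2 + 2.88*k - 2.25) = 3.23*k^6 - 0.53*k^5 - 1.42*k^4 - 1.65*k^3 - 0.86*k^2 - 0.14*k - 0.34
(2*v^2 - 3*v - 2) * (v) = 2*v^3 - 3*v^2 - 2*v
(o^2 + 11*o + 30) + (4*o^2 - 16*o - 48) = 5*o^2 - 5*o - 18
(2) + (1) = 3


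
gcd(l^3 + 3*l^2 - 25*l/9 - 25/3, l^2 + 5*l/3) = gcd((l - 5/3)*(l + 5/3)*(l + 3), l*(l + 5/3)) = l + 5/3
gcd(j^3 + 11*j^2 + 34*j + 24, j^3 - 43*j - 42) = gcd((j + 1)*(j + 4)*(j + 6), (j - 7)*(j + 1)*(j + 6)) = j^2 + 7*j + 6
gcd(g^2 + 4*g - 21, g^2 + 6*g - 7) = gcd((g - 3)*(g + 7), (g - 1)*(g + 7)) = g + 7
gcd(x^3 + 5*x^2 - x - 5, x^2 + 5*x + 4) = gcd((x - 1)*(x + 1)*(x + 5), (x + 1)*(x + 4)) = x + 1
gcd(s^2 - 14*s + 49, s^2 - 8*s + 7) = s - 7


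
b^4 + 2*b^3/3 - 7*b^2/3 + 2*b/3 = b*(b - 1)*(b - 1/3)*(b + 2)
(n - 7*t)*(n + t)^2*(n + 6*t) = n^4 + n^3*t - 43*n^2*t^2 - 85*n*t^3 - 42*t^4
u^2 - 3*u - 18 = (u - 6)*(u + 3)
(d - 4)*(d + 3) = d^2 - d - 12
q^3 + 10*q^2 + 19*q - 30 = (q - 1)*(q + 5)*(q + 6)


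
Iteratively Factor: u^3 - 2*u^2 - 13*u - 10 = (u - 5)*(u^2 + 3*u + 2) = (u - 5)*(u + 2)*(u + 1)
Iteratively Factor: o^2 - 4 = (o + 2)*(o - 2)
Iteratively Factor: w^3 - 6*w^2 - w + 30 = (w - 3)*(w^2 - 3*w - 10) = (w - 5)*(w - 3)*(w + 2)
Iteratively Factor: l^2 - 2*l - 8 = (l + 2)*(l - 4)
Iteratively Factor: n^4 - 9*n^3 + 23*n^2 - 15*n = (n)*(n^3 - 9*n^2 + 23*n - 15) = n*(n - 5)*(n^2 - 4*n + 3) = n*(n - 5)*(n - 3)*(n - 1)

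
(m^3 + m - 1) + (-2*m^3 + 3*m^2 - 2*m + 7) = -m^3 + 3*m^2 - m + 6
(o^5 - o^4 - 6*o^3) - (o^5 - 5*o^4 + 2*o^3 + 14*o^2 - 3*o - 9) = 4*o^4 - 8*o^3 - 14*o^2 + 3*o + 9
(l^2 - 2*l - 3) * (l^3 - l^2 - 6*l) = l^5 - 3*l^4 - 7*l^3 + 15*l^2 + 18*l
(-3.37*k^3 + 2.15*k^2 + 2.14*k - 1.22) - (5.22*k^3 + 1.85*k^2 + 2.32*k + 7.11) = -8.59*k^3 + 0.3*k^2 - 0.18*k - 8.33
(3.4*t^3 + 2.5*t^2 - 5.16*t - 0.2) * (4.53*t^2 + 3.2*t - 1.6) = 15.402*t^5 + 22.205*t^4 - 20.8148*t^3 - 21.418*t^2 + 7.616*t + 0.32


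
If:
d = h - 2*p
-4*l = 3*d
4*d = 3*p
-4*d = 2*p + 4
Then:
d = -3/5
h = -11/5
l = 9/20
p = -4/5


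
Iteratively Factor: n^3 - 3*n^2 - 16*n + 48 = (n - 4)*(n^2 + n - 12) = (n - 4)*(n + 4)*(n - 3)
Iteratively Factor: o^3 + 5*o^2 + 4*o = (o + 1)*(o^2 + 4*o) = o*(o + 1)*(o + 4)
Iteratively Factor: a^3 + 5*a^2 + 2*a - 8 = (a + 2)*(a^2 + 3*a - 4) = (a + 2)*(a + 4)*(a - 1)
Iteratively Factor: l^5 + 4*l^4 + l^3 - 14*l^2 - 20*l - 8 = (l + 2)*(l^4 + 2*l^3 - 3*l^2 - 8*l - 4) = (l + 1)*(l + 2)*(l^3 + l^2 - 4*l - 4) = (l - 2)*(l + 1)*(l + 2)*(l^2 + 3*l + 2) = (l - 2)*(l + 1)*(l + 2)^2*(l + 1)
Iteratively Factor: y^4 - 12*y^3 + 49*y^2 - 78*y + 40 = (y - 5)*(y^3 - 7*y^2 + 14*y - 8) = (y - 5)*(y - 2)*(y^2 - 5*y + 4) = (y - 5)*(y - 2)*(y - 1)*(y - 4)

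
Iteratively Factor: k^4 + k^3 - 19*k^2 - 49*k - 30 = (k + 1)*(k^3 - 19*k - 30) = (k - 5)*(k + 1)*(k^2 + 5*k + 6) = (k - 5)*(k + 1)*(k + 2)*(k + 3)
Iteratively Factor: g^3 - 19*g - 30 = (g + 3)*(g^2 - 3*g - 10) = (g - 5)*(g + 3)*(g + 2)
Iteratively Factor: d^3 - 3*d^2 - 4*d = (d + 1)*(d^2 - 4*d) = (d - 4)*(d + 1)*(d)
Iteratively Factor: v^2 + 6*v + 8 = (v + 4)*(v + 2)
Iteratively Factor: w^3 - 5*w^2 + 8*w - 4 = (w - 1)*(w^2 - 4*w + 4) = (w - 2)*(w - 1)*(w - 2)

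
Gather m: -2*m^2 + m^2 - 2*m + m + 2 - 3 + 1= -m^2 - m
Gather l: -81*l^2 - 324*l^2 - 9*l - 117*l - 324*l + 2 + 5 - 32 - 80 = -405*l^2 - 450*l - 105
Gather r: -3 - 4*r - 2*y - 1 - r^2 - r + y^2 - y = -r^2 - 5*r + y^2 - 3*y - 4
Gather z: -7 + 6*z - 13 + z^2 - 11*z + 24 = z^2 - 5*z + 4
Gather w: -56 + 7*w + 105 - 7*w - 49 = 0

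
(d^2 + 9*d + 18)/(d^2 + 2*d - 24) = (d + 3)/(d - 4)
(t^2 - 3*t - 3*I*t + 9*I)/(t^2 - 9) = (t - 3*I)/(t + 3)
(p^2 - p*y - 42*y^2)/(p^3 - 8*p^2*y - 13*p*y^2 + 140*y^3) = (-p - 6*y)/(-p^2 + p*y + 20*y^2)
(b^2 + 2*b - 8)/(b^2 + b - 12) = (b - 2)/(b - 3)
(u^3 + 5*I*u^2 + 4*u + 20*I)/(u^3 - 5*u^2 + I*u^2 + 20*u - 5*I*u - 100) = (u^2 + 4)/(u^2 - u*(5 + 4*I) + 20*I)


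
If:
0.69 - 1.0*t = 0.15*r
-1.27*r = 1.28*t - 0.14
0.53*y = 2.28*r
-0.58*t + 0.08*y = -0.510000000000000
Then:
No Solution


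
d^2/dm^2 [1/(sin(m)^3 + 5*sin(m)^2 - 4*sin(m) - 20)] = (-9*sin(m)^6 - 55*sin(m)^5 - 80*sin(m)^4 - 40*sin(m)^3 - 290*sin(m)^2 + 80*sin(m) + 232)/(sin(m)^3 + 5*sin(m)^2 - 4*sin(m) - 20)^3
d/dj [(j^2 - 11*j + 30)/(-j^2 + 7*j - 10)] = -4/(j^2 - 4*j + 4)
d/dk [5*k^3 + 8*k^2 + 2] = k*(15*k + 16)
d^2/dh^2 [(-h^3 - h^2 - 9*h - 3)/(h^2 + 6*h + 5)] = 4*(-17*h^3 - 42*h^2 + 3*h + 76)/(h^6 + 18*h^5 + 123*h^4 + 396*h^3 + 615*h^2 + 450*h + 125)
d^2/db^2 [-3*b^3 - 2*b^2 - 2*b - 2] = -18*b - 4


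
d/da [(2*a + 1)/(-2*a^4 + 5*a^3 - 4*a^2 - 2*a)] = (12*a^4 - 12*a^3 - 7*a^2 + 8*a + 2)/(a^2*(4*a^6 - 20*a^5 + 41*a^4 - 32*a^3 - 4*a^2 + 16*a + 4))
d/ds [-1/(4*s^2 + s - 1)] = (8*s + 1)/(4*s^2 + s - 1)^2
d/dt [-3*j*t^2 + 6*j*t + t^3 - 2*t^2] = -6*j*t + 6*j + 3*t^2 - 4*t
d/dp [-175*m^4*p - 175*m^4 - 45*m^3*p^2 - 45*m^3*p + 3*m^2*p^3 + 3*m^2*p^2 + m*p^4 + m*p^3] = m*(-175*m^3 - 90*m^2*p - 45*m^2 + 9*m*p^2 + 6*m*p + 4*p^3 + 3*p^2)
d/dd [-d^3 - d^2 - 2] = d*(-3*d - 2)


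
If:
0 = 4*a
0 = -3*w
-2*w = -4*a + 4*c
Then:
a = 0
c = 0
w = 0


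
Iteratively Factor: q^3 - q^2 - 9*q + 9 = (q + 3)*(q^2 - 4*q + 3) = (q - 3)*(q + 3)*(q - 1)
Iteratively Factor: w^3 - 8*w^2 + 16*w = (w - 4)*(w^2 - 4*w) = w*(w - 4)*(w - 4)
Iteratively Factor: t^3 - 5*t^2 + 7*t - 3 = (t - 1)*(t^2 - 4*t + 3) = (t - 3)*(t - 1)*(t - 1)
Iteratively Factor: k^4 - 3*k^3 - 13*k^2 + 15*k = (k)*(k^3 - 3*k^2 - 13*k + 15) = k*(k - 5)*(k^2 + 2*k - 3) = k*(k - 5)*(k - 1)*(k + 3)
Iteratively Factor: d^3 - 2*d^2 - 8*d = (d - 4)*(d^2 + 2*d) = (d - 4)*(d + 2)*(d)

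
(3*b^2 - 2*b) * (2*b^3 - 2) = 6*b^5 - 4*b^4 - 6*b^2 + 4*b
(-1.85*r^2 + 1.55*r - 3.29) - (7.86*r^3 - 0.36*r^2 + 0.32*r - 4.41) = -7.86*r^3 - 1.49*r^2 + 1.23*r + 1.12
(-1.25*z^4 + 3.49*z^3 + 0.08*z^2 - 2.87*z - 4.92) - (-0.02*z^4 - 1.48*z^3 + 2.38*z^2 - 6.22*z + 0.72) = -1.23*z^4 + 4.97*z^3 - 2.3*z^2 + 3.35*z - 5.64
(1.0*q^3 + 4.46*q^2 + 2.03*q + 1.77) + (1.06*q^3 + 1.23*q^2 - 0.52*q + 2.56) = 2.06*q^3 + 5.69*q^2 + 1.51*q + 4.33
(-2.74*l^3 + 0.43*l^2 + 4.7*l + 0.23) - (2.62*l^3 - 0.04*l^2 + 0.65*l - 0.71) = -5.36*l^3 + 0.47*l^2 + 4.05*l + 0.94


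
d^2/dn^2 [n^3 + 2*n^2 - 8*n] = 6*n + 4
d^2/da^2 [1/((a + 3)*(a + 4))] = 2*((a + 3)^2 + (a + 3)*(a + 4) + (a + 4)^2)/((a + 3)^3*(a + 4)^3)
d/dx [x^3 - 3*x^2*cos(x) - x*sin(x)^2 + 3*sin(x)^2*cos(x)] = 3*x^2*sin(x) + 3*x^2 - x*sin(2*x) - 6*x*cos(x) - 3*sin(x)/4 + 9*sin(3*x)/4 + cos(2*x)/2 - 1/2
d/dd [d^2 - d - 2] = 2*d - 1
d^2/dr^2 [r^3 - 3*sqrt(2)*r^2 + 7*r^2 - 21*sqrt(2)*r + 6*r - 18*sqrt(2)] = 6*r - 6*sqrt(2) + 14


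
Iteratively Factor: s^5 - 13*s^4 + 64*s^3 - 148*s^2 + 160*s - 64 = (s - 4)*(s^4 - 9*s^3 + 28*s^2 - 36*s + 16) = (s - 4)^2*(s^3 - 5*s^2 + 8*s - 4) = (s - 4)^2*(s - 2)*(s^2 - 3*s + 2) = (s - 4)^2*(s - 2)*(s - 1)*(s - 2)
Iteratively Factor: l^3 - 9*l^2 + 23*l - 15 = (l - 5)*(l^2 - 4*l + 3) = (l - 5)*(l - 3)*(l - 1)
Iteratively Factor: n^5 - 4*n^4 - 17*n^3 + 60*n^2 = (n - 3)*(n^4 - n^3 - 20*n^2) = n*(n - 3)*(n^3 - n^2 - 20*n) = n^2*(n - 3)*(n^2 - n - 20) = n^2*(n - 3)*(n + 4)*(n - 5)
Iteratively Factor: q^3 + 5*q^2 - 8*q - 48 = (q + 4)*(q^2 + q - 12) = (q - 3)*(q + 4)*(q + 4)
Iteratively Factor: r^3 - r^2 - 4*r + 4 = (r - 1)*(r^2 - 4) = (r - 1)*(r + 2)*(r - 2)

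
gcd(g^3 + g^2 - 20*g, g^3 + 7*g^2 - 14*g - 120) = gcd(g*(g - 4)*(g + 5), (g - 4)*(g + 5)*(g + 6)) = g^2 + g - 20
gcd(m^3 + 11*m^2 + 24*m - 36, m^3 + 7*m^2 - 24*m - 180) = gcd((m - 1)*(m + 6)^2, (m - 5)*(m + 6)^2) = m^2 + 12*m + 36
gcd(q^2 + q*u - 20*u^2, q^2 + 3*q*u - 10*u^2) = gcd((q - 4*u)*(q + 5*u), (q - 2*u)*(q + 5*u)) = q + 5*u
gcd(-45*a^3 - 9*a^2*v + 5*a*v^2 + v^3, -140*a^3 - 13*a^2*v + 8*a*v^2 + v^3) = 5*a + v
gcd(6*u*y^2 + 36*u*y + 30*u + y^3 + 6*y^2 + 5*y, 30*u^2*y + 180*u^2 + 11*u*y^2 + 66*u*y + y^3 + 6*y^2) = 6*u + y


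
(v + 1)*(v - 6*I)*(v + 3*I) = v^3 + v^2 - 3*I*v^2 + 18*v - 3*I*v + 18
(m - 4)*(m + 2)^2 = m^3 - 12*m - 16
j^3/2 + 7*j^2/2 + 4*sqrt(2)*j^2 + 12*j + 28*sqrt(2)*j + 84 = (j/2 + sqrt(2))*(j + 7)*(j + 6*sqrt(2))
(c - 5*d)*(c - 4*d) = c^2 - 9*c*d + 20*d^2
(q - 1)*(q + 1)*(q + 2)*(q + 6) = q^4 + 8*q^3 + 11*q^2 - 8*q - 12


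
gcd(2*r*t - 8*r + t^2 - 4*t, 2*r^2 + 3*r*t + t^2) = 2*r + t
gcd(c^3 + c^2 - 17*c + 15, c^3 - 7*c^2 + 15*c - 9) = c^2 - 4*c + 3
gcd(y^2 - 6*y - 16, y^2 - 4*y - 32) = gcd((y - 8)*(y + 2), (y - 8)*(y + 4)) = y - 8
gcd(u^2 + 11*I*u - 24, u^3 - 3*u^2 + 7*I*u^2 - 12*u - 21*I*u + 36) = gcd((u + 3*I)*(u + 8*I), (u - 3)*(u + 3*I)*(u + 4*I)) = u + 3*I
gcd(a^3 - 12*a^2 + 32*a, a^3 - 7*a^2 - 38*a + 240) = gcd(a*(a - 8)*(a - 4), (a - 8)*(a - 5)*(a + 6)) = a - 8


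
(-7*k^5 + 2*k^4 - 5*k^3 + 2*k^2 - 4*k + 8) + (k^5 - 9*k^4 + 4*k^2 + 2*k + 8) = -6*k^5 - 7*k^4 - 5*k^3 + 6*k^2 - 2*k + 16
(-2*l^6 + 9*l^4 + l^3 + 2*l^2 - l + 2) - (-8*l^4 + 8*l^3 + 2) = -2*l^6 + 17*l^4 - 7*l^3 + 2*l^2 - l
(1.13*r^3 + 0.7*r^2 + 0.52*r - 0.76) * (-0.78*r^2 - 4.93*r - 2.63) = -0.8814*r^5 - 6.1169*r^4 - 6.8285*r^3 - 3.8118*r^2 + 2.3792*r + 1.9988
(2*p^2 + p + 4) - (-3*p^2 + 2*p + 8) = 5*p^2 - p - 4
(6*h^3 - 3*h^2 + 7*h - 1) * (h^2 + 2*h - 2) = 6*h^5 + 9*h^4 - 11*h^3 + 19*h^2 - 16*h + 2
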